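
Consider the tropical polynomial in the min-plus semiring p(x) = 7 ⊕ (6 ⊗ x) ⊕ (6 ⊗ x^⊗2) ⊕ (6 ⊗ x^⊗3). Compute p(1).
p(1) = 7

A tropical monomial a ⊗ x^⊗i evaluates to a + i · x. Evaluating each term at x = 1:
  Term 0 contributes 7 + 0 · 1 = 7
  Term 1 contributes 6 + 1 · 1 = 7
  Term 2 contributes 6 + 2 · 1 = 8
  Term 3 contributes 6 + 3 · 1 = 9
p(1) = ⊕ of these = min[7, 7, 8, 9] = 7.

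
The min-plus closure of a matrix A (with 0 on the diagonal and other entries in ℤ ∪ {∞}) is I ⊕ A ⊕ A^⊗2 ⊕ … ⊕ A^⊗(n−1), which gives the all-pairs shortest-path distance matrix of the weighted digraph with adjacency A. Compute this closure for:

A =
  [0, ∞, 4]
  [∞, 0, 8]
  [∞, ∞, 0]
Closure =
  [0, ∞, 4]
  [∞, 0, 8]
  [∞, ∞, 0]

This is the Floyd-Warshall all-pairs shortest-path computation. For each intermediate vertex k = 0, 1, …, 2, update dist[i][j] ← min(dist[i][j], dist[i][k] + dist[k][j]). The final matrix gives, for each (i, j), the minimum total weight of any directed path from i to j (possibly empty when i = j).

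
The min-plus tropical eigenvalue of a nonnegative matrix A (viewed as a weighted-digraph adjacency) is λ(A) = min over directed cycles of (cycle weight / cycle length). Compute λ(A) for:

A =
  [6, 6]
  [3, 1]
λ(A) = 1

Enumerate directed cycles and compute their means (weight / length). Sample:
  cycle 0 → 0: weight = 6, length = 1, mean = 6/1 ≈ 6.000
  cycle 1 → 1: weight = 1, length = 1, mean = 1/1 ≈ 1.000
  cycle 0 → 1 → 0: weight = 9, length = 2, mean = 9/2 ≈ 4.500
  cycle 1 → 0 → 1: weight = 9, length = 2, mean = 9/2 ≈ 4.500
Minimum mean = 1.000, attained e.g. along the cycle 1 → 1 with weight 1 and length 1. So λ(A) = 1/1 = 1.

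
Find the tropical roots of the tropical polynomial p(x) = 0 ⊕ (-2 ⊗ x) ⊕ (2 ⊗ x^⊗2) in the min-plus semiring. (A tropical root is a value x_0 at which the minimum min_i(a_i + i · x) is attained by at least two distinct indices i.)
Roots: {-4, 2}

Each tropical root is a break point of the lower envelope of the lines y = a_i + i · x (there are 3 lines, with slopes 0, 1, ..., 2). Only the lines that attain the minimum somewhere contribute to roots; other lines are dominated. Here the surviving (envelope) indices are i = 2, i = 1, i = 0.
Intersections between consecutive envelope lines give the roots: for adjacent envelope indices i < j the intersection is x = (a_i − a_j) / (j − i). Reading off the sorted break points: {-4, 2}.
Verification: at each break x_0, at least two indices attain the minimum of min_i(a_i + i · x_0).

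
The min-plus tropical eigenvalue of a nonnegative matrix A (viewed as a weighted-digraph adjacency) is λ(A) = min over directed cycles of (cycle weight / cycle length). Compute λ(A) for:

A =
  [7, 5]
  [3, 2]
λ(A) = 2

Enumerate directed cycles and compute their means (weight / length). Sample:
  cycle 0 → 0: weight = 7, length = 1, mean = 7/1 ≈ 7.000
  cycle 1 → 1: weight = 2, length = 1, mean = 2/1 ≈ 2.000
  cycle 0 → 1 → 0: weight = 8, length = 2, mean = 8/2 ≈ 4.000
  cycle 1 → 0 → 1: weight = 8, length = 2, mean = 8/2 ≈ 4.000
Minimum mean = 2.000, attained e.g. along the cycle 1 → 1 with weight 2 and length 1. So λ(A) = 2/1 = 2.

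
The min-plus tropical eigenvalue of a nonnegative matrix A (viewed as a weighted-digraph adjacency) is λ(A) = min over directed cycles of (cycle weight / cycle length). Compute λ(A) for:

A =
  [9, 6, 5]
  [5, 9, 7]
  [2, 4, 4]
λ(A) = 7/2

Enumerate directed cycles and compute their means (weight / length). Sample:
  cycle 0 → 0: weight = 9, length = 1, mean = 9/1 ≈ 9.000
  cycle 1 → 1: weight = 9, length = 1, mean = 9/1 ≈ 9.000
  cycle 2 → 2: weight = 4, length = 1, mean = 4/1 ≈ 4.000
  cycle 0 → 1 → 0: weight = 11, length = 2, mean = 11/2 ≈ 5.500
  cycle 0 → 2 → 0: weight = 7, length = 2, mean = 7/2 ≈ 3.500
  cycle 1 → 0 → 1: weight = 11, length = 2, mean = 11/2 ≈ 5.500
Minimum mean = 3.500, attained e.g. along the cycle 0 → 2 → 0 with weight 7 and length 2. So λ(A) = 7/2 = 7/2.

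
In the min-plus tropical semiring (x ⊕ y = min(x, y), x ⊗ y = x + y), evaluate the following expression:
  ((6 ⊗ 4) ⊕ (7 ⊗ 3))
((6 ⊗ 4) ⊕ (7 ⊗ 3)) = 10

Expand innermost to outermost. Recall ⊕ takes the minimum of its arguments and ⊗ takes their sum. Working out the expression ((6 ⊗ 4) ⊕ (7 ⊗ 3)) gives 10.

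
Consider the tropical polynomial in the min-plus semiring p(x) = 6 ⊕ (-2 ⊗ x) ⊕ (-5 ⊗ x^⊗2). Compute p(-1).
p(-1) = -7

A tropical monomial a ⊗ x^⊗i evaluates to a + i · x. Evaluating each term at x = -1:
  Term 0 contributes 6 + 0 · -1 = 6
  Term 1 contributes -2 + 1 · -1 = -3
  Term 2 contributes -5 + 2 · -1 = -7
p(-1) = ⊕ of these = min[6, -3, -7] = -7.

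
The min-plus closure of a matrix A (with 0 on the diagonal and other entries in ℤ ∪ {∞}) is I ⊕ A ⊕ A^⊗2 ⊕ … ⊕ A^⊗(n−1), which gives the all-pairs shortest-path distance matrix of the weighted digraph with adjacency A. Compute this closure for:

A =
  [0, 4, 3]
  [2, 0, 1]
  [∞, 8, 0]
Closure =
  [0, 4, 3]
  [2, 0, 1]
  [10, 8, 0]

This is the Floyd-Warshall all-pairs shortest-path computation. For each intermediate vertex k = 0, 1, …, 2, update dist[i][j] ← min(dist[i][j], dist[i][k] + dist[k][j]). The final matrix gives, for each (i, j), the minimum total weight of any directed path from i to j (possibly empty when i = j).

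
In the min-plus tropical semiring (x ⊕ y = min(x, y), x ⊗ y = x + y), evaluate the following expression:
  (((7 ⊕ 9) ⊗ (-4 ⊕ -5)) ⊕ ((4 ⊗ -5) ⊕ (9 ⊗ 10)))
(((7 ⊕ 9) ⊗ (-4 ⊕ -5)) ⊕ ((4 ⊗ -5) ⊕ (9 ⊗ 10))) = -1

Expand innermost to outermost. Recall ⊕ takes the minimum of its arguments and ⊗ takes their sum. Working out the expression (((7 ⊕ 9) ⊗ (-4 ⊕ -5)) ⊕ ((4 ⊗ -5) ⊕ (9 ⊗ 10))) gives -1.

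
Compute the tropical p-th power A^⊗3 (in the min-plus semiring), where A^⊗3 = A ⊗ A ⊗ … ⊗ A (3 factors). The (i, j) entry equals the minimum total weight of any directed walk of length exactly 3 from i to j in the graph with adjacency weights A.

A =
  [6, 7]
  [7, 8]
A^⊗3 =
  [18, 19]
  [19, 20]

Each entry (A^⊗3)_ij equals the minimum over all length-3 walks i = v_0 → v_1 → … → v_3 = j of Σ_t A[v_t][v_{t+1}]. For example, for (i, j) = (0, 1) we minimise over 4 possible intermediate vertex sequences; the minimum is 19, attained along the walk 0 → 0 → 0 → 1.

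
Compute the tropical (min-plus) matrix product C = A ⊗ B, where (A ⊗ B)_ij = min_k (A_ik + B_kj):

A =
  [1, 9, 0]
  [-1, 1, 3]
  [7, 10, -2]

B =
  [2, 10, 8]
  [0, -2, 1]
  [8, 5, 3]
A ⊗ B =
  [3, 5, 3]
  [1, -1, 2]
  [6, 3, 1]

Apply the min-plus product entry-by-entry:
  C[0][0] = min over k of (A[0][0] + B[0][0] = 1 + 2 = 3, A[0][1] + B[1][0] = 9 + 0 = 9, A[0][2] + B[2][0] = 0 + 8 = 8) = 3 (attained at k = 0)
  C[0][1] = min over k of (A[0][0] + B[0][1] = 1 + 10 = 11, A[0][1] + B[1][1] = 9 + -2 = 7, A[0][2] + B[2][1] = 0 + 5 = 5) = 5 (attained at k = 2)
  C[0][2] = min over k of (A[0][0] + B[0][2] = 1 + 8 = 9, A[0][1] + B[1][2] = 9 + 1 = 10, A[0][2] + B[2][2] = 0 + 3 = 3) = 3 (attained at k = 2)
  C[1][0] = min over k of (A[1][0] + B[0][0] = -1 + 2 = 1, A[1][1] + B[1][0] = 1 + 0 = 1, A[1][2] + B[2][0] = 3 + 8 = 11) = 1 (attained at k = 0)
  C[1][1] = min over k of (A[1][0] + B[0][1] = -1 + 10 = 9, A[1][1] + B[1][1] = 1 + -2 = -1, A[1][2] + B[2][1] = 3 + 5 = 8) = -1 (attained at k = 1)
  C[1][2] = min over k of (A[1][0] + B[0][2] = -1 + 8 = 7, A[1][1] + B[1][2] = 1 + 1 = 2, A[1][2] + B[2][2] = 3 + 3 = 6) = 2 (attained at k = 1)
  C[2][0] = min over k of (A[2][0] + B[0][0] = 7 + 2 = 9, A[2][1] + B[1][0] = 10 + 0 = 10, A[2][2] + B[2][0] = -2 + 8 = 6) = 6 (attained at k = 2)
  C[2][1] = min over k of (A[2][0] + B[0][1] = 7 + 10 = 17, A[2][1] + B[1][1] = 10 + -2 = 8, A[2][2] + B[2][1] = -2 + 5 = 3) = 3 (attained at k = 2)
  C[2][2] = min over k of (A[2][0] + B[0][2] = 7 + 8 = 15, A[2][1] + B[1][2] = 10 + 1 = 11, A[2][2] + B[2][2] = -2 + 3 = 1) = 1 (attained at k = 2)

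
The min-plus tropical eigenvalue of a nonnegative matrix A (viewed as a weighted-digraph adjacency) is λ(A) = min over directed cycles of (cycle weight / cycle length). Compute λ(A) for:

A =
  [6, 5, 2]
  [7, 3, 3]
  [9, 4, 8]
λ(A) = 3

Enumerate directed cycles and compute their means (weight / length). Sample:
  cycle 0 → 0: weight = 6, length = 1, mean = 6/1 ≈ 6.000
  cycle 1 → 1: weight = 3, length = 1, mean = 3/1 ≈ 3.000
  cycle 2 → 2: weight = 8, length = 1, mean = 8/1 ≈ 8.000
  cycle 0 → 1 → 0: weight = 12, length = 2, mean = 12/2 ≈ 6.000
  cycle 0 → 2 → 0: weight = 11, length = 2, mean = 11/2 ≈ 5.500
  cycle 1 → 0 → 1: weight = 12, length = 2, mean = 12/2 ≈ 6.000
Minimum mean = 3.000, attained e.g. along the cycle 1 → 1 with weight 3 and length 1. So λ(A) = 3/1 = 3.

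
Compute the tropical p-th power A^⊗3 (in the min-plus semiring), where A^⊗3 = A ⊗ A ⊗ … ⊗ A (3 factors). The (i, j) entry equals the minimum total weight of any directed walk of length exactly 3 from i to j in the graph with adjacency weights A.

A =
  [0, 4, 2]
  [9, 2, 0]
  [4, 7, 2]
A^⊗3 =
  [0, 4, 2]
  [4, 6, 4]
  [4, 8, 6]

Each entry (A^⊗3)_ij equals the minimum over all length-3 walks i = v_0 → v_1 → … → v_3 = j of Σ_t A[v_t][v_{t+1}]. For example, for (i, j) = (0, 2) we minimise over 9 possible intermediate vertex sequences; the minimum is 2, attained along the walk 0 → 0 → 0 → 2.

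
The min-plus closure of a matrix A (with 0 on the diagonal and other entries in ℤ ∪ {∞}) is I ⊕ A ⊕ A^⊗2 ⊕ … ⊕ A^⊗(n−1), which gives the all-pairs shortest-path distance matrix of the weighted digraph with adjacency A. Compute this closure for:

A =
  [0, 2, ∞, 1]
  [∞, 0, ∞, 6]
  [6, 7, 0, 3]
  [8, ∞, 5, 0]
Closure =
  [0, 2, 6, 1]
  [14, 0, 11, 6]
  [6, 7, 0, 3]
  [8, 10, 5, 0]

This is the Floyd-Warshall all-pairs shortest-path computation. For each intermediate vertex k = 0, 1, …, 3, update dist[i][j] ← min(dist[i][j], dist[i][k] + dist[k][j]). The final matrix gives, for each (i, j), the minimum total weight of any directed path from i to j (possibly empty when i = j).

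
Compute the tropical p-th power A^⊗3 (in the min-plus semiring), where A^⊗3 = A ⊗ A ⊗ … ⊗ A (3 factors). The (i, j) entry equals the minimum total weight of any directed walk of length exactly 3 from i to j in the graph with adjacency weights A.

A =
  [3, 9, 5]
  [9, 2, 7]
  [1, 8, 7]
A^⊗3 =
  [9, 13, 11]
  [10, 6, 11]
  [7, 12, 9]

Each entry (A^⊗3)_ij equals the minimum over all length-3 walks i = v_0 → v_1 → … → v_3 = j of Σ_t A[v_t][v_{t+1}]. For example, for (i, j) = (0, 2) we minimise over 9 possible intermediate vertex sequences; the minimum is 11, attained along the walk 0 → 0 → 0 → 2.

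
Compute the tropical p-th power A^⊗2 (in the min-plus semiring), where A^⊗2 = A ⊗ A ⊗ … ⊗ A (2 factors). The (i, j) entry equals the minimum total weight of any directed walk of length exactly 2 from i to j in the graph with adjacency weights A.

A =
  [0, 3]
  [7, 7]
A^⊗2 =
  [0, 3]
  [7, 10]

Each entry (A^⊗2)_ij equals the minimum over all length-2 walks i = v_0 → v_1 → … → v_2 = j of Σ_t A[v_t][v_{t+1}]. For example, for (i, j) = (0, 1) we minimise over 2 possible intermediate vertex sequences; the minimum is 3, attained along the walk 0 → 0 → 1.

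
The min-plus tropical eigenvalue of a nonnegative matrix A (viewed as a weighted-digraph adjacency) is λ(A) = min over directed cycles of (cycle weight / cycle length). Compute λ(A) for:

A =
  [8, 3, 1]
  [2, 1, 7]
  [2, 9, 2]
λ(A) = 1

Enumerate directed cycles and compute their means (weight / length). Sample:
  cycle 0 → 0: weight = 8, length = 1, mean = 8/1 ≈ 8.000
  cycle 1 → 1: weight = 1, length = 1, mean = 1/1 ≈ 1.000
  cycle 2 → 2: weight = 2, length = 1, mean = 2/1 ≈ 2.000
  cycle 0 → 1 → 0: weight = 5, length = 2, mean = 5/2 ≈ 2.500
  cycle 0 → 2 → 0: weight = 3, length = 2, mean = 3/2 ≈ 1.500
  cycle 1 → 0 → 1: weight = 5, length = 2, mean = 5/2 ≈ 2.500
Minimum mean = 1.000, attained e.g. along the cycle 1 → 1 with weight 1 and length 1. So λ(A) = 1/1 = 1.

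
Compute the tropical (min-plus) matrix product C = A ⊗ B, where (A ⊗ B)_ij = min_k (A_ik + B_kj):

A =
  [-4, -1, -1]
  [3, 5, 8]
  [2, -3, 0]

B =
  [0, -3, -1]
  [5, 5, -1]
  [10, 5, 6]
A ⊗ B =
  [-4, -7, -5]
  [3, 0, 2]
  [2, -1, -4]

Apply the min-plus product entry-by-entry:
  C[0][0] = min over k of (A[0][0] + B[0][0] = -4 + 0 = -4, A[0][1] + B[1][0] = -1 + 5 = 4, A[0][2] + B[2][0] = -1 + 10 = 9) = -4 (attained at k = 0)
  C[0][1] = min over k of (A[0][0] + B[0][1] = -4 + -3 = -7, A[0][1] + B[1][1] = -1 + 5 = 4, A[0][2] + B[2][1] = -1 + 5 = 4) = -7 (attained at k = 0)
  C[0][2] = min over k of (A[0][0] + B[0][2] = -4 + -1 = -5, A[0][1] + B[1][2] = -1 + -1 = -2, A[0][2] + B[2][2] = -1 + 6 = 5) = -5 (attained at k = 0)
  C[1][0] = min over k of (A[1][0] + B[0][0] = 3 + 0 = 3, A[1][1] + B[1][0] = 5 + 5 = 10, A[1][2] + B[2][0] = 8 + 10 = 18) = 3 (attained at k = 0)
  C[1][1] = min over k of (A[1][0] + B[0][1] = 3 + -3 = 0, A[1][1] + B[1][1] = 5 + 5 = 10, A[1][2] + B[2][1] = 8 + 5 = 13) = 0 (attained at k = 0)
  C[1][2] = min over k of (A[1][0] + B[0][2] = 3 + -1 = 2, A[1][1] + B[1][2] = 5 + -1 = 4, A[1][2] + B[2][2] = 8 + 6 = 14) = 2 (attained at k = 0)
  C[2][0] = min over k of (A[2][0] + B[0][0] = 2 + 0 = 2, A[2][1] + B[1][0] = -3 + 5 = 2, A[2][2] + B[2][0] = 0 + 10 = 10) = 2 (attained at k = 0)
  C[2][1] = min over k of (A[2][0] + B[0][1] = 2 + -3 = -1, A[2][1] + B[1][1] = -3 + 5 = 2, A[2][2] + B[2][1] = 0 + 5 = 5) = -1 (attained at k = 0)
  C[2][2] = min over k of (A[2][0] + B[0][2] = 2 + -1 = 1, A[2][1] + B[1][2] = -3 + -1 = -4, A[2][2] + B[2][2] = 0 + 6 = 6) = -4 (attained at k = 1)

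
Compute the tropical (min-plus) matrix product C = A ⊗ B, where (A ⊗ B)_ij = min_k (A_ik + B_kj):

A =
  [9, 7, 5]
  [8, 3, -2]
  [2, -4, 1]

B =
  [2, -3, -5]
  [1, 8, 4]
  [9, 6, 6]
A ⊗ B =
  [8, 6, 4]
  [4, 4, 3]
  [-3, -1, -3]

Apply the min-plus product entry-by-entry:
  C[0][0] = min over k of (A[0][0] + B[0][0] = 9 + 2 = 11, A[0][1] + B[1][0] = 7 + 1 = 8, A[0][2] + B[2][0] = 5 + 9 = 14) = 8 (attained at k = 1)
  C[0][1] = min over k of (A[0][0] + B[0][1] = 9 + -3 = 6, A[0][1] + B[1][1] = 7 + 8 = 15, A[0][2] + B[2][1] = 5 + 6 = 11) = 6 (attained at k = 0)
  C[0][2] = min over k of (A[0][0] + B[0][2] = 9 + -5 = 4, A[0][1] + B[1][2] = 7 + 4 = 11, A[0][2] + B[2][2] = 5 + 6 = 11) = 4 (attained at k = 0)
  C[1][0] = min over k of (A[1][0] + B[0][0] = 8 + 2 = 10, A[1][1] + B[1][0] = 3 + 1 = 4, A[1][2] + B[2][0] = -2 + 9 = 7) = 4 (attained at k = 1)
  C[1][1] = min over k of (A[1][0] + B[0][1] = 8 + -3 = 5, A[1][1] + B[1][1] = 3 + 8 = 11, A[1][2] + B[2][1] = -2 + 6 = 4) = 4 (attained at k = 2)
  C[1][2] = min over k of (A[1][0] + B[0][2] = 8 + -5 = 3, A[1][1] + B[1][2] = 3 + 4 = 7, A[1][2] + B[2][2] = -2 + 6 = 4) = 3 (attained at k = 0)
  C[2][0] = min over k of (A[2][0] + B[0][0] = 2 + 2 = 4, A[2][1] + B[1][0] = -4 + 1 = -3, A[2][2] + B[2][0] = 1 + 9 = 10) = -3 (attained at k = 1)
  C[2][1] = min over k of (A[2][0] + B[0][1] = 2 + -3 = -1, A[2][1] + B[1][1] = -4 + 8 = 4, A[2][2] + B[2][1] = 1 + 6 = 7) = -1 (attained at k = 0)
  C[2][2] = min over k of (A[2][0] + B[0][2] = 2 + -5 = -3, A[2][1] + B[1][2] = -4 + 4 = 0, A[2][2] + B[2][2] = 1 + 6 = 7) = -3 (attained at k = 0)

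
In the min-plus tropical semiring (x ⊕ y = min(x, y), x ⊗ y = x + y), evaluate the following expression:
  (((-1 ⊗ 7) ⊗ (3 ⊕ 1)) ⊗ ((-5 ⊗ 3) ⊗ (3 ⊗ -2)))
(((-1 ⊗ 7) ⊗ (3 ⊕ 1)) ⊗ ((-5 ⊗ 3) ⊗ (3 ⊗ -2))) = 6

Expand innermost to outermost. Recall ⊕ takes the minimum of its arguments and ⊗ takes their sum. Working out the expression (((-1 ⊗ 7) ⊗ (3 ⊕ 1)) ⊗ ((-5 ⊗ 3) ⊗ (3 ⊗ -2))) gives 6.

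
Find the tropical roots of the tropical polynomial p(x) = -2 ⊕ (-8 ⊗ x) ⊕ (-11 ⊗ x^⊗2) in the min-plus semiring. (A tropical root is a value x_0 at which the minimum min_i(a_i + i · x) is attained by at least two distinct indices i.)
Roots: {3, 6}

Each tropical root is a break point of the lower envelope of the lines y = a_i + i · x (there are 3 lines, with slopes 0, 1, ..., 2). Only the lines that attain the minimum somewhere contribute to roots; other lines are dominated. Here the surviving (envelope) indices are i = 2, i = 1, i = 0.
Intersections between consecutive envelope lines give the roots: for adjacent envelope indices i < j the intersection is x = (a_i − a_j) / (j − i). Reading off the sorted break points: {3, 6}.
Verification: at each break x_0, at least two indices attain the minimum of min_i(a_i + i · x_0).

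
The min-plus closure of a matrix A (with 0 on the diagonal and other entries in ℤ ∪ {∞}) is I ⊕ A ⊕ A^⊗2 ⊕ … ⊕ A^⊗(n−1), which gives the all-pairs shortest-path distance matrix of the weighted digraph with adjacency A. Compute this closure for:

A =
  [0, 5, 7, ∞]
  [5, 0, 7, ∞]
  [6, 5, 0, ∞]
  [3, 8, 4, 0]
Closure =
  [0, 5, 7, ∞]
  [5, 0, 7, ∞]
  [6, 5, 0, ∞]
  [3, 8, 4, 0]

This is the Floyd-Warshall all-pairs shortest-path computation. For each intermediate vertex k = 0, 1, …, 3, update dist[i][j] ← min(dist[i][j], dist[i][k] + dist[k][j]). The final matrix gives, for each (i, j), the minimum total weight of any directed path from i to j (possibly empty when i = j).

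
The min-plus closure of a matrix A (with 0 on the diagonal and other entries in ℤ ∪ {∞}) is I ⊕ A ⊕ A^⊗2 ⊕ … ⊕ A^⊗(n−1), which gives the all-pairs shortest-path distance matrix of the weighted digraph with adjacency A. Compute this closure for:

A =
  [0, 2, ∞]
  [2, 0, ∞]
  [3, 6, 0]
Closure =
  [0, 2, ∞]
  [2, 0, ∞]
  [3, 5, 0]

This is the Floyd-Warshall all-pairs shortest-path computation. For each intermediate vertex k = 0, 1, …, 2, update dist[i][j] ← min(dist[i][j], dist[i][k] + dist[k][j]). The final matrix gives, for each (i, j), the minimum total weight of any directed path from i to j (possibly empty when i = j).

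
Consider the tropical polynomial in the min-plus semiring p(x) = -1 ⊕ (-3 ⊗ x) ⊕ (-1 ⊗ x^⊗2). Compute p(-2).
p(-2) = -5

A tropical monomial a ⊗ x^⊗i evaluates to a + i · x. Evaluating each term at x = -2:
  Term 0 contributes -1 + 0 · -2 = -1
  Term 1 contributes -3 + 1 · -2 = -5
  Term 2 contributes -1 + 2 · -2 = -5
p(-2) = ⊕ of these = min[-1, -5, -5] = -5.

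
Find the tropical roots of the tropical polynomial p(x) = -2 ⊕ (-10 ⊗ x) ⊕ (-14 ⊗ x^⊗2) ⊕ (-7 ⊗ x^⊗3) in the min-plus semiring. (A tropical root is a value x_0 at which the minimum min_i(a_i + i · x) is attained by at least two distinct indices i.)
Roots: {-7, 4, 8}

Each tropical root is a break point of the lower envelope of the lines y = a_i + i · x (there are 4 lines, with slopes 0, 1, ..., 3). Only the lines that attain the minimum somewhere contribute to roots; other lines are dominated. Here the surviving (envelope) indices are i = 3, i = 2, i = 1, i = 0.
Intersections between consecutive envelope lines give the roots: for adjacent envelope indices i < j the intersection is x = (a_i − a_j) / (j − i). Reading off the sorted break points: {-7, 4, 8}.
Verification: at each break x_0, at least two indices attain the minimum of min_i(a_i + i · x_0).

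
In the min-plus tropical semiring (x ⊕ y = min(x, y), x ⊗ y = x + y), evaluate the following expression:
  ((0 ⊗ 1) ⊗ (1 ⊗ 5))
((0 ⊗ 1) ⊗ (1 ⊗ 5)) = 7

Expand innermost to outermost. Recall ⊕ takes the minimum of its arguments and ⊗ takes their sum. Working out the expression ((0 ⊗ 1) ⊗ (1 ⊗ 5)) gives 7.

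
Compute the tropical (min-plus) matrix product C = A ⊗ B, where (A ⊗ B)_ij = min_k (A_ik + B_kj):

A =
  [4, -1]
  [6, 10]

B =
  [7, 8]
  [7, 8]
A ⊗ B =
  [6, 7]
  [13, 14]

Apply the min-plus product entry-by-entry:
  C[0][0] = min over k of (A[0][0] + B[0][0] = 4 + 7 = 11, A[0][1] + B[1][0] = -1 + 7 = 6) = 6 (attained at k = 1)
  C[0][1] = min over k of (A[0][0] + B[0][1] = 4 + 8 = 12, A[0][1] + B[1][1] = -1 + 8 = 7) = 7 (attained at k = 1)
  C[1][0] = min over k of (A[1][0] + B[0][0] = 6 + 7 = 13, A[1][1] + B[1][0] = 10 + 7 = 17) = 13 (attained at k = 0)
  C[1][1] = min over k of (A[1][0] + B[0][1] = 6 + 8 = 14, A[1][1] + B[1][1] = 10 + 8 = 18) = 14 (attained at k = 0)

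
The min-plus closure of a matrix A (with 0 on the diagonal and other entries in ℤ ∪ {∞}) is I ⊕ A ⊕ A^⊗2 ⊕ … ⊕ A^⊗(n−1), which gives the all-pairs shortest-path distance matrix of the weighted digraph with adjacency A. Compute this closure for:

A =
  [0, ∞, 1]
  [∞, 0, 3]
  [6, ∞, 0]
Closure =
  [0, ∞, 1]
  [9, 0, 3]
  [6, ∞, 0]

This is the Floyd-Warshall all-pairs shortest-path computation. For each intermediate vertex k = 0, 1, …, 2, update dist[i][j] ← min(dist[i][j], dist[i][k] + dist[k][j]). The final matrix gives, for each (i, j), the minimum total weight of any directed path from i to j (possibly empty when i = j).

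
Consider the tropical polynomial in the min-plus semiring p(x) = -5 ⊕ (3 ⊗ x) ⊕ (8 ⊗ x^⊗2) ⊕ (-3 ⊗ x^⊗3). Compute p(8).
p(8) = -5

A tropical monomial a ⊗ x^⊗i evaluates to a + i · x. Evaluating each term at x = 8:
  Term 0 contributes -5 + 0 · 8 = -5
  Term 1 contributes 3 + 1 · 8 = 11
  Term 2 contributes 8 + 2 · 8 = 24
  Term 3 contributes -3 + 3 · 8 = 21
p(8) = ⊕ of these = min[-5, 11, 24, 21] = -5.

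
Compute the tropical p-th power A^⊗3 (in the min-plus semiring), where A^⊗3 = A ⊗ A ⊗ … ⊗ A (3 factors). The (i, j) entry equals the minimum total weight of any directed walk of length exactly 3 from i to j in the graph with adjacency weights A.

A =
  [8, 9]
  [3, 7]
A^⊗3 =
  [19, 21]
  [15, 19]

Each entry (A^⊗3)_ij equals the minimum over all length-3 walks i = v_0 → v_1 → … → v_3 = j of Σ_t A[v_t][v_{t+1}]. For example, for (i, j) = (0, 1) we minimise over 4 possible intermediate vertex sequences; the minimum is 21, attained along the walk 0 → 1 → 0 → 1.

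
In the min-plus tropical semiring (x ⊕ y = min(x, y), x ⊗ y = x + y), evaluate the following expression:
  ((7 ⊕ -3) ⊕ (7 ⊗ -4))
((7 ⊕ -3) ⊕ (7 ⊗ -4)) = -3

Expand innermost to outermost. Recall ⊕ takes the minimum of its arguments and ⊗ takes their sum. Working out the expression ((7 ⊕ -3) ⊕ (7 ⊗ -4)) gives -3.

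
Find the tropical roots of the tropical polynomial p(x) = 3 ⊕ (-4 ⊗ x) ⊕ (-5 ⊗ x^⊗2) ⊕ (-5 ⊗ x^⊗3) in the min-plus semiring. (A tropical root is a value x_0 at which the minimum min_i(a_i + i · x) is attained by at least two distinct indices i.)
Roots: {0, 1, 7}

Each tropical root is a break point of the lower envelope of the lines y = a_i + i · x (there are 4 lines, with slopes 0, 1, ..., 3). Only the lines that attain the minimum somewhere contribute to roots; other lines are dominated. Here the surviving (envelope) indices are i = 3, i = 2, i = 1, i = 0.
Intersections between consecutive envelope lines give the roots: for adjacent envelope indices i < j the intersection is x = (a_i − a_j) / (j − i). Reading off the sorted break points: {0, 1, 7}.
Verification: at each break x_0, at least two indices attain the minimum of min_i(a_i + i · x_0).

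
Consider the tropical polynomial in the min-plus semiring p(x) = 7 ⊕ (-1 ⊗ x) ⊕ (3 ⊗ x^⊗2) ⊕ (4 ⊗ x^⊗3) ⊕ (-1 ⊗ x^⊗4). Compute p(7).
p(7) = 6

A tropical monomial a ⊗ x^⊗i evaluates to a + i · x. Evaluating each term at x = 7:
  Term 0 contributes 7 + 0 · 7 = 7
  Term 1 contributes -1 + 1 · 7 = 6
  Term 2 contributes 3 + 2 · 7 = 17
  Term 3 contributes 4 + 3 · 7 = 25
  Term 4 contributes -1 + 4 · 7 = 27
p(7) = ⊕ of these = min[7, 6, 17, 25, 27] = 6.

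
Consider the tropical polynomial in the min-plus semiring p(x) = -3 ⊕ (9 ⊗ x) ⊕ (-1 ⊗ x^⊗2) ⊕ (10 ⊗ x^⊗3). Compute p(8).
p(8) = -3

A tropical monomial a ⊗ x^⊗i evaluates to a + i · x. Evaluating each term at x = 8:
  Term 0 contributes -3 + 0 · 8 = -3
  Term 1 contributes 9 + 1 · 8 = 17
  Term 2 contributes -1 + 2 · 8 = 15
  Term 3 contributes 10 + 3 · 8 = 34
p(8) = ⊕ of these = min[-3, 17, 15, 34] = -3.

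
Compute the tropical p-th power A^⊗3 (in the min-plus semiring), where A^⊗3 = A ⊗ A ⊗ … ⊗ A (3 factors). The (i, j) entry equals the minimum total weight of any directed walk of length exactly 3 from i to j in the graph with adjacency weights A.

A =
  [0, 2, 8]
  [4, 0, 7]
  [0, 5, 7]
A^⊗3 =
  [0, 2, 8]
  [4, 0, 7]
  [0, 2, 8]

Each entry (A^⊗3)_ij equals the minimum over all length-3 walks i = v_0 → v_1 → … → v_3 = j of Σ_t A[v_t][v_{t+1}]. For example, for (i, j) = (0, 2) we minimise over 9 possible intermediate vertex sequences; the minimum is 8, attained along the walk 0 → 0 → 0 → 2.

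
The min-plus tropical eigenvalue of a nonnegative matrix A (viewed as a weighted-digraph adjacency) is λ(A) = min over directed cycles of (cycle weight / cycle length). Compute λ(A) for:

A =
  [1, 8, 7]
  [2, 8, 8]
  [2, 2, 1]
λ(A) = 1

Enumerate directed cycles and compute their means (weight / length). Sample:
  cycle 0 → 0: weight = 1, length = 1, mean = 1/1 ≈ 1.000
  cycle 1 → 1: weight = 8, length = 1, mean = 8/1 ≈ 8.000
  cycle 2 → 2: weight = 1, length = 1, mean = 1/1 ≈ 1.000
  cycle 0 → 1 → 0: weight = 10, length = 2, mean = 10/2 ≈ 5.000
  cycle 0 → 2 → 0: weight = 9, length = 2, mean = 9/2 ≈ 4.500
  cycle 1 → 0 → 1: weight = 10, length = 2, mean = 10/2 ≈ 5.000
Minimum mean = 1.000, attained e.g. along the cycle 0 → 0 with weight 1 and length 1. So λ(A) = 1/1 = 1.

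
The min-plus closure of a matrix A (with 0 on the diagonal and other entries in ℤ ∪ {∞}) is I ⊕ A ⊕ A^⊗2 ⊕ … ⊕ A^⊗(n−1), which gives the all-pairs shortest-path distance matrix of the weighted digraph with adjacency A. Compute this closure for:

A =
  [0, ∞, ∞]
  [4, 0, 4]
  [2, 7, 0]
Closure =
  [0, ∞, ∞]
  [4, 0, 4]
  [2, 7, 0]

This is the Floyd-Warshall all-pairs shortest-path computation. For each intermediate vertex k = 0, 1, …, 2, update dist[i][j] ← min(dist[i][j], dist[i][k] + dist[k][j]). The final matrix gives, for each (i, j), the minimum total weight of any directed path from i to j (possibly empty when i = j).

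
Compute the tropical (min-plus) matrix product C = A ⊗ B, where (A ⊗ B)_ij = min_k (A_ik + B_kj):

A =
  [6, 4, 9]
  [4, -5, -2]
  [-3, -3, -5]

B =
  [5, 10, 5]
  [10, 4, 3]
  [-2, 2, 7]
A ⊗ B =
  [7, 8, 7]
  [-4, -1, -2]
  [-7, -3, 0]

Apply the min-plus product entry-by-entry:
  C[0][0] = min over k of (A[0][0] + B[0][0] = 6 + 5 = 11, A[0][1] + B[1][0] = 4 + 10 = 14, A[0][2] + B[2][0] = 9 + -2 = 7) = 7 (attained at k = 2)
  C[0][1] = min over k of (A[0][0] + B[0][1] = 6 + 10 = 16, A[0][1] + B[1][1] = 4 + 4 = 8, A[0][2] + B[2][1] = 9 + 2 = 11) = 8 (attained at k = 1)
  C[0][2] = min over k of (A[0][0] + B[0][2] = 6 + 5 = 11, A[0][1] + B[1][2] = 4 + 3 = 7, A[0][2] + B[2][2] = 9 + 7 = 16) = 7 (attained at k = 1)
  C[1][0] = min over k of (A[1][0] + B[0][0] = 4 + 5 = 9, A[1][1] + B[1][0] = -5 + 10 = 5, A[1][2] + B[2][0] = -2 + -2 = -4) = -4 (attained at k = 2)
  C[1][1] = min over k of (A[1][0] + B[0][1] = 4 + 10 = 14, A[1][1] + B[1][1] = -5 + 4 = -1, A[1][2] + B[2][1] = -2 + 2 = 0) = -1 (attained at k = 1)
  C[1][2] = min over k of (A[1][0] + B[0][2] = 4 + 5 = 9, A[1][1] + B[1][2] = -5 + 3 = -2, A[1][2] + B[2][2] = -2 + 7 = 5) = -2 (attained at k = 1)
  C[2][0] = min over k of (A[2][0] + B[0][0] = -3 + 5 = 2, A[2][1] + B[1][0] = -3 + 10 = 7, A[2][2] + B[2][0] = -5 + -2 = -7) = -7 (attained at k = 2)
  C[2][1] = min over k of (A[2][0] + B[0][1] = -3 + 10 = 7, A[2][1] + B[1][1] = -3 + 4 = 1, A[2][2] + B[2][1] = -5 + 2 = -3) = -3 (attained at k = 2)
  C[2][2] = min over k of (A[2][0] + B[0][2] = -3 + 5 = 2, A[2][1] + B[1][2] = -3 + 3 = 0, A[2][2] + B[2][2] = -5 + 7 = 2) = 0 (attained at k = 1)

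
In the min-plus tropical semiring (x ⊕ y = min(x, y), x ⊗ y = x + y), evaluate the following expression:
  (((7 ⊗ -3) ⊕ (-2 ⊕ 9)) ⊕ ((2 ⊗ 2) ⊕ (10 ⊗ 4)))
(((7 ⊗ -3) ⊕ (-2 ⊕ 9)) ⊕ ((2 ⊗ 2) ⊕ (10 ⊗ 4))) = -2

Expand innermost to outermost. Recall ⊕ takes the minimum of its arguments and ⊗ takes their sum. Working out the expression (((7 ⊗ -3) ⊕ (-2 ⊕ 9)) ⊕ ((2 ⊗ 2) ⊕ (10 ⊗ 4))) gives -2.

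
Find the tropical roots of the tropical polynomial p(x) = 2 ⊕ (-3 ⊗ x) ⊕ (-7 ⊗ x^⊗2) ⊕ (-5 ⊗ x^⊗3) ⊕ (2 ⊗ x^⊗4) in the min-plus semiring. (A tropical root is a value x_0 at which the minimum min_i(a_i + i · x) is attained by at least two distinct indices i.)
Roots: {-7, -2, 4, 5}

Each tropical root is a break point of the lower envelope of the lines y = a_i + i · x (there are 5 lines, with slopes 0, 1, ..., 4). Only the lines that attain the minimum somewhere contribute to roots; other lines are dominated. Here the surviving (envelope) indices are i = 4, i = 3, i = 2, i = 1, i = 0.
Intersections between consecutive envelope lines give the roots: for adjacent envelope indices i < j the intersection is x = (a_i − a_j) / (j − i). Reading off the sorted break points: {-7, -2, 4, 5}.
Verification: at each break x_0, at least two indices attain the minimum of min_i(a_i + i · x_0).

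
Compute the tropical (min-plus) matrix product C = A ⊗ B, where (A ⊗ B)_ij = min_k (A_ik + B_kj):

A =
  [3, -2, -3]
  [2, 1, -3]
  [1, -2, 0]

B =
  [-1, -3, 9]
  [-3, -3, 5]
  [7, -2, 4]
A ⊗ B =
  [-5, -5, 1]
  [-2, -5, 1]
  [-5, -5, 3]

Apply the min-plus product entry-by-entry:
  C[0][0] = min over k of (A[0][0] + B[0][0] = 3 + -1 = 2, A[0][1] + B[1][0] = -2 + -3 = -5, A[0][2] + B[2][0] = -3 + 7 = 4) = -5 (attained at k = 1)
  C[0][1] = min over k of (A[0][0] + B[0][1] = 3 + -3 = 0, A[0][1] + B[1][1] = -2 + -3 = -5, A[0][2] + B[2][1] = -3 + -2 = -5) = -5 (attained at k = 1)
  C[0][2] = min over k of (A[0][0] + B[0][2] = 3 + 9 = 12, A[0][1] + B[1][2] = -2 + 5 = 3, A[0][2] + B[2][2] = -3 + 4 = 1) = 1 (attained at k = 2)
  C[1][0] = min over k of (A[1][0] + B[0][0] = 2 + -1 = 1, A[1][1] + B[1][0] = 1 + -3 = -2, A[1][2] + B[2][0] = -3 + 7 = 4) = -2 (attained at k = 1)
  C[1][1] = min over k of (A[1][0] + B[0][1] = 2 + -3 = -1, A[1][1] + B[1][1] = 1 + -3 = -2, A[1][2] + B[2][1] = -3 + -2 = -5) = -5 (attained at k = 2)
  C[1][2] = min over k of (A[1][0] + B[0][2] = 2 + 9 = 11, A[1][1] + B[1][2] = 1 + 5 = 6, A[1][2] + B[2][2] = -3 + 4 = 1) = 1 (attained at k = 2)
  C[2][0] = min over k of (A[2][0] + B[0][0] = 1 + -1 = 0, A[2][1] + B[1][0] = -2 + -3 = -5, A[2][2] + B[2][0] = 0 + 7 = 7) = -5 (attained at k = 1)
  C[2][1] = min over k of (A[2][0] + B[0][1] = 1 + -3 = -2, A[2][1] + B[1][1] = -2 + -3 = -5, A[2][2] + B[2][1] = 0 + -2 = -2) = -5 (attained at k = 1)
  C[2][2] = min over k of (A[2][0] + B[0][2] = 1 + 9 = 10, A[2][1] + B[1][2] = -2 + 5 = 3, A[2][2] + B[2][2] = 0 + 4 = 4) = 3 (attained at k = 1)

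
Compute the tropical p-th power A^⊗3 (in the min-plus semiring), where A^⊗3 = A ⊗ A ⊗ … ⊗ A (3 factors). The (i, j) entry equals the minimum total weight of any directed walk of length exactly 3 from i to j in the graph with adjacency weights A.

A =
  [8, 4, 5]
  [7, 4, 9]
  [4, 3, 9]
A^⊗3 =
  [15, 12, 14]
  [15, 12, 16]
  [13, 11, 15]

Each entry (A^⊗3)_ij equals the minimum over all length-3 walks i = v_0 → v_1 → … → v_3 = j of Σ_t A[v_t][v_{t+1}]. For example, for (i, j) = (0, 2) we minimise over 9 possible intermediate vertex sequences; the minimum is 14, attained along the walk 0 → 2 → 0 → 2.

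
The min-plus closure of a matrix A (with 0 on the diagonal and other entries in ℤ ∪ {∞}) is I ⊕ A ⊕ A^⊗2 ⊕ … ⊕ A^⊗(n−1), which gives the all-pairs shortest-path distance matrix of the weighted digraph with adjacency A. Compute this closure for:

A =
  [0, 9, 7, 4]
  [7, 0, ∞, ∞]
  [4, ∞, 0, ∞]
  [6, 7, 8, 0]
Closure =
  [0, 9, 7, 4]
  [7, 0, 14, 11]
  [4, 13, 0, 8]
  [6, 7, 8, 0]

This is the Floyd-Warshall all-pairs shortest-path computation. For each intermediate vertex k = 0, 1, …, 3, update dist[i][j] ← min(dist[i][j], dist[i][k] + dist[k][j]). The final matrix gives, for each (i, j), the minimum total weight of any directed path from i to j (possibly empty when i = j).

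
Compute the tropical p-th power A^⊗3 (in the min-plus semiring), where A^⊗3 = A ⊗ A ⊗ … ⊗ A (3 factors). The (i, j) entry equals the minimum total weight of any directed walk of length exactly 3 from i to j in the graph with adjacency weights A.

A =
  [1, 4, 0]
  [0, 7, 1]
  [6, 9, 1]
A^⊗3 =
  [3, 6, 2]
  [2, 5, 1]
  [8, 11, 3]

Each entry (A^⊗3)_ij equals the minimum over all length-3 walks i = v_0 → v_1 → … → v_3 = j of Σ_t A[v_t][v_{t+1}]. For example, for (i, j) = (0, 2) we minimise over 9 possible intermediate vertex sequences; the minimum is 2, attained along the walk 0 → 0 → 0 → 2.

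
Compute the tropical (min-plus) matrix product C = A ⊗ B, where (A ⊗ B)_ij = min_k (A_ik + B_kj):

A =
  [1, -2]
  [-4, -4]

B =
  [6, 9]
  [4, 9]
A ⊗ B =
  [2, 7]
  [0, 5]

Apply the min-plus product entry-by-entry:
  C[0][0] = min over k of (A[0][0] + B[0][0] = 1 + 6 = 7, A[0][1] + B[1][0] = -2 + 4 = 2) = 2 (attained at k = 1)
  C[0][1] = min over k of (A[0][0] + B[0][1] = 1 + 9 = 10, A[0][1] + B[1][1] = -2 + 9 = 7) = 7 (attained at k = 1)
  C[1][0] = min over k of (A[1][0] + B[0][0] = -4 + 6 = 2, A[1][1] + B[1][0] = -4 + 4 = 0) = 0 (attained at k = 1)
  C[1][1] = min over k of (A[1][0] + B[0][1] = -4 + 9 = 5, A[1][1] + B[1][1] = -4 + 9 = 5) = 5 (attained at k = 0)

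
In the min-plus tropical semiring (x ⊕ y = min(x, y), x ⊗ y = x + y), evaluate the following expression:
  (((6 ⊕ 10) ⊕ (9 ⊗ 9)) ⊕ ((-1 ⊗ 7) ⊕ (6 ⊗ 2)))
(((6 ⊕ 10) ⊕ (9 ⊗ 9)) ⊕ ((-1 ⊗ 7) ⊕ (6 ⊗ 2))) = 6

Expand innermost to outermost. Recall ⊕ takes the minimum of its arguments and ⊗ takes their sum. Working out the expression (((6 ⊕ 10) ⊕ (9 ⊗ 9)) ⊕ ((-1 ⊗ 7) ⊕ (6 ⊗ 2))) gives 6.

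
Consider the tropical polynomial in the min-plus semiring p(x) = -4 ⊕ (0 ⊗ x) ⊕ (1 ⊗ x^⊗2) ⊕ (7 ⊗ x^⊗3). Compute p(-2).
p(-2) = -4

A tropical monomial a ⊗ x^⊗i evaluates to a + i · x. Evaluating each term at x = -2:
  Term 0 contributes -4 + 0 · -2 = -4
  Term 1 contributes 0 + 1 · -2 = -2
  Term 2 contributes 1 + 2 · -2 = -3
  Term 3 contributes 7 + 3 · -2 = 1
p(-2) = ⊕ of these = min[-4, -2, -3, 1] = -4.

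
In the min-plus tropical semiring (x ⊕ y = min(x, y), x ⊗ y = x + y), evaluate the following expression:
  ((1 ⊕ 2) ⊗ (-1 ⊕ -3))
((1 ⊕ 2) ⊗ (-1 ⊕ -3)) = -2

Expand innermost to outermost. Recall ⊕ takes the minimum of its arguments and ⊗ takes their sum. Working out the expression ((1 ⊕ 2) ⊗ (-1 ⊕ -3)) gives -2.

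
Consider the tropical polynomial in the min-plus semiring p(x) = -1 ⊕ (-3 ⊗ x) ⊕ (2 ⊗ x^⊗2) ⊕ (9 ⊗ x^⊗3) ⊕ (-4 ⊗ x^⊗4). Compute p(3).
p(3) = -1

A tropical monomial a ⊗ x^⊗i evaluates to a + i · x. Evaluating each term at x = 3:
  Term 0 contributes -1 + 0 · 3 = -1
  Term 1 contributes -3 + 1 · 3 = 0
  Term 2 contributes 2 + 2 · 3 = 8
  Term 3 contributes 9 + 3 · 3 = 18
  Term 4 contributes -4 + 4 · 3 = 8
p(3) = ⊕ of these = min[-1, 0, 8, 18, 8] = -1.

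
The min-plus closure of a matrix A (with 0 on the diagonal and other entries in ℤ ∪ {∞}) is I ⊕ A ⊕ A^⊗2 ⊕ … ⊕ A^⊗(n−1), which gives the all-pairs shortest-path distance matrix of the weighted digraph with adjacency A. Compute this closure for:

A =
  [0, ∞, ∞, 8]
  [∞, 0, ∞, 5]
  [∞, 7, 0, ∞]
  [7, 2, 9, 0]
Closure =
  [0, 10, 17, 8]
  [12, 0, 14, 5]
  [19, 7, 0, 12]
  [7, 2, 9, 0]

This is the Floyd-Warshall all-pairs shortest-path computation. For each intermediate vertex k = 0, 1, …, 3, update dist[i][j] ← min(dist[i][j], dist[i][k] + dist[k][j]). The final matrix gives, for each (i, j), the minimum total weight of any directed path from i to j (possibly empty when i = j).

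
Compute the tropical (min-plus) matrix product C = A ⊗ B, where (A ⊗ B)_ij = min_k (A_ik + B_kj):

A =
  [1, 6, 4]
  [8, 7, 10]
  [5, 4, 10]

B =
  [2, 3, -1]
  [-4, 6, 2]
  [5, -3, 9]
A ⊗ B =
  [2, 1, 0]
  [3, 7, 7]
  [0, 7, 4]

Apply the min-plus product entry-by-entry:
  C[0][0] = min over k of (A[0][0] + B[0][0] = 1 + 2 = 3, A[0][1] + B[1][0] = 6 + -4 = 2, A[0][2] + B[2][0] = 4 + 5 = 9) = 2 (attained at k = 1)
  C[0][1] = min over k of (A[0][0] + B[0][1] = 1 + 3 = 4, A[0][1] + B[1][1] = 6 + 6 = 12, A[0][2] + B[2][1] = 4 + -3 = 1) = 1 (attained at k = 2)
  C[0][2] = min over k of (A[0][0] + B[0][2] = 1 + -1 = 0, A[0][1] + B[1][2] = 6 + 2 = 8, A[0][2] + B[2][2] = 4 + 9 = 13) = 0 (attained at k = 0)
  C[1][0] = min over k of (A[1][0] + B[0][0] = 8 + 2 = 10, A[1][1] + B[1][0] = 7 + -4 = 3, A[1][2] + B[2][0] = 10 + 5 = 15) = 3 (attained at k = 1)
  C[1][1] = min over k of (A[1][0] + B[0][1] = 8 + 3 = 11, A[1][1] + B[1][1] = 7 + 6 = 13, A[1][2] + B[2][1] = 10 + -3 = 7) = 7 (attained at k = 2)
  C[1][2] = min over k of (A[1][0] + B[0][2] = 8 + -1 = 7, A[1][1] + B[1][2] = 7 + 2 = 9, A[1][2] + B[2][2] = 10 + 9 = 19) = 7 (attained at k = 0)
  C[2][0] = min over k of (A[2][0] + B[0][0] = 5 + 2 = 7, A[2][1] + B[1][0] = 4 + -4 = 0, A[2][2] + B[2][0] = 10 + 5 = 15) = 0 (attained at k = 1)
  C[2][1] = min over k of (A[2][0] + B[0][1] = 5 + 3 = 8, A[2][1] + B[1][1] = 4 + 6 = 10, A[2][2] + B[2][1] = 10 + -3 = 7) = 7 (attained at k = 2)
  C[2][2] = min over k of (A[2][0] + B[0][2] = 5 + -1 = 4, A[2][1] + B[1][2] = 4 + 2 = 6, A[2][2] + B[2][2] = 10 + 9 = 19) = 4 (attained at k = 0)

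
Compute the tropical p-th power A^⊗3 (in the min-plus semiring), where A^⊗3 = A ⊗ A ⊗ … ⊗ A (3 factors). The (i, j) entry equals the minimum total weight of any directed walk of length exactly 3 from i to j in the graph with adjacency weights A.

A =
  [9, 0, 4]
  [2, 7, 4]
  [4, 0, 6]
A^⊗3 =
  [6, 2, 6]
  [4, 6, 6]
  [6, 2, 6]

Each entry (A^⊗3)_ij equals the minimum over all length-3 walks i = v_0 → v_1 → … → v_3 = j of Σ_t A[v_t][v_{t+1}]. For example, for (i, j) = (0, 2) we minimise over 9 possible intermediate vertex sequences; the minimum is 6, attained along the walk 0 → 1 → 0 → 2.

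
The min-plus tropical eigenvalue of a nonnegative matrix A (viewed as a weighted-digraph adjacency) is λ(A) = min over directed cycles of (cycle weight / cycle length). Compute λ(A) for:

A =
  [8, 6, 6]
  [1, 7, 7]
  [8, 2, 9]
λ(A) = 3

Enumerate directed cycles and compute their means (weight / length). Sample:
  cycle 0 → 0: weight = 8, length = 1, mean = 8/1 ≈ 8.000
  cycle 1 → 1: weight = 7, length = 1, mean = 7/1 ≈ 7.000
  cycle 2 → 2: weight = 9, length = 1, mean = 9/1 ≈ 9.000
  cycle 0 → 1 → 0: weight = 7, length = 2, mean = 7/2 ≈ 3.500
  cycle 0 → 2 → 0: weight = 14, length = 2, mean = 14/2 ≈ 7.000
  cycle 1 → 0 → 1: weight = 7, length = 2, mean = 7/2 ≈ 3.500
Minimum mean = 3.000, attained e.g. along the cycle 0 → 2 → 1 → 0 with weight 9 and length 3. So λ(A) = 9/3 = 3.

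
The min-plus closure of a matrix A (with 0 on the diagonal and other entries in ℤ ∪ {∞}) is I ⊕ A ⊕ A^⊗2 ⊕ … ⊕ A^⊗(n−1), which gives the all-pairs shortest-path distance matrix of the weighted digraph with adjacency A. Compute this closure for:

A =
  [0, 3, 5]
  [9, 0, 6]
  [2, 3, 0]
Closure =
  [0, 3, 5]
  [8, 0, 6]
  [2, 3, 0]

This is the Floyd-Warshall all-pairs shortest-path computation. For each intermediate vertex k = 0, 1, …, 2, update dist[i][j] ← min(dist[i][j], dist[i][k] + dist[k][j]). The final matrix gives, for each (i, j), the minimum total weight of any directed path from i to j (possibly empty when i = j).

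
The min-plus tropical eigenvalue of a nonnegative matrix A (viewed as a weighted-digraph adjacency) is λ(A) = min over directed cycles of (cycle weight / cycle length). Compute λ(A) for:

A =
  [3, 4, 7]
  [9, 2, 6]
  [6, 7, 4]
λ(A) = 2

Enumerate directed cycles and compute their means (weight / length). Sample:
  cycle 0 → 0: weight = 3, length = 1, mean = 3/1 ≈ 3.000
  cycle 1 → 1: weight = 2, length = 1, mean = 2/1 ≈ 2.000
  cycle 2 → 2: weight = 4, length = 1, mean = 4/1 ≈ 4.000
  cycle 0 → 1 → 0: weight = 13, length = 2, mean = 13/2 ≈ 6.500
  cycle 0 → 2 → 0: weight = 13, length = 2, mean = 13/2 ≈ 6.500
  cycle 1 → 0 → 1: weight = 13, length = 2, mean = 13/2 ≈ 6.500
Minimum mean = 2.000, attained e.g. along the cycle 1 → 1 with weight 2 and length 1. So λ(A) = 2/1 = 2.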